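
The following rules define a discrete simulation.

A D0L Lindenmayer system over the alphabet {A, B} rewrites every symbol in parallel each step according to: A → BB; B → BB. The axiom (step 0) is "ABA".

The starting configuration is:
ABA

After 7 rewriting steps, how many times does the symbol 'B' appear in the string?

384

[0] ABA
[1] BBBBBB
[2] BBBBBBBBBBBB
[3] BBBBBBBBBBBBBBBBBBBBBBBB
[4] BBBBBBBBBBBBBBBBBBBBBBBBBBBBBBBBBBBBBBBBBBBBBBBB
[5] BBBBBBBBBBBBBBBBBBBBBBBBBBBBBBBBBBBBBBBBBBBBBBBBBBBBBBBBBBBBBBBBBBBBBBBBBBBBBBBBBBBBBBBBBBBBBBBB
[6] BBBBBBBBBBBBBBBBBBBBBBBBBBBBBBBBBBBBBBBBBBBBBBBBBBBBBBBBBB…BBBBBBBBBBBBBBBBBBBBBBBBBBBBBBBBBBBBBBBBBBBBBBBBBBBBBBBBBB  (len 192)
[7] BBBBBBBBBBBBBBBBBBBBBBBBBBBBBBBBBBBBBBBBBBBBBBBBBBBBBBBBBB…BBBBBBBBBBBBBBBBBBBBBBBBBBBBBBBBBBBBBBBBBBBBBBBBBBBBBBBBBB  (len 384)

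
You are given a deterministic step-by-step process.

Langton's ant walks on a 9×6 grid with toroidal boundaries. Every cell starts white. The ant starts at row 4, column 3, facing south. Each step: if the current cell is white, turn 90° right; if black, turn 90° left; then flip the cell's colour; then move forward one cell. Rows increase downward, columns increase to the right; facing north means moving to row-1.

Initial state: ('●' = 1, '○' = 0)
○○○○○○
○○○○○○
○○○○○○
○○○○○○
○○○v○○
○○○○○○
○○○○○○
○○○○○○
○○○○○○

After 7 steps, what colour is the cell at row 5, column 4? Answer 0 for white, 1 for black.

1

gen 0: ○○○○○○
○○○○○○
○○○○○○
○○○○○○
○○○v○○
○○○○○○
○○○○○○
○○○○○○
○○○○○○
gen 1: ○○○○○○
○○○○○○
○○○○○○
○○○○○○
○○<●○○
○○○○○○
○○○○○○
○○○○○○
○○○○○○
gen 2: ○○○○○○
○○○○○○
○○○○○○
○○^○○○
○○●●○○
○○○○○○
○○○○○○
○○○○○○
○○○○○○
gen 3: ○○○○○○
○○○○○○
○○○○○○
○○●>○○
○○●●○○
○○○○○○
○○○○○○
○○○○○○
○○○○○○
gen 4: ○○○○○○
○○○○○○
○○○○○○
○○●●○○
○○●v○○
○○○○○○
○○○○○○
○○○○○○
○○○○○○
gen 5: ○○○○○○
○○○○○○
○○○○○○
○○●●○○
○○●○>○
○○○○○○
○○○○○○
○○○○○○
○○○○○○
gen 6: ○○○○○○
○○○○○○
○○○○○○
○○●●○○
○○●○●○
○○○○v○
○○○○○○
○○○○○○
○○○○○○
gen 7: ○○○○○○
○○○○○○
○○○○○○
○○●●○○
○○●○●○
○○○<●○
○○○○○○
○○○○○○
○○○○○○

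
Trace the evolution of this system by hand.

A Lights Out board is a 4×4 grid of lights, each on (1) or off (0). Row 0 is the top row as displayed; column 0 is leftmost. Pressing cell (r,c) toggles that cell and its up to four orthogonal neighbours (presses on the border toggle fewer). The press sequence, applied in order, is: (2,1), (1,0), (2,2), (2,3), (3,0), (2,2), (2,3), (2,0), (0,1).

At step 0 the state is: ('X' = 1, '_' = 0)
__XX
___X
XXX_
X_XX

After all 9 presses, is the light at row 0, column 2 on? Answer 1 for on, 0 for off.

k=0  __XX
___X
XXX_
X_XX
k=1  __XX
_X_X
____
XXXX
k=2  X_XX
X__X
X___
XXXX
k=3  X_XX
X_XX
XXXX
XX_X
k=4  X_XX
X_X_
XX__
XX__
k=5  X_XX
X_X_
_X__
____
k=6  X_XX
X___
__XX
__X_
k=7  X_XX
X__X
____
__XX
k=8  X_XX
___X
XX__
X_XX
k=9  _X_X
_X_X
XX__
X_XX

0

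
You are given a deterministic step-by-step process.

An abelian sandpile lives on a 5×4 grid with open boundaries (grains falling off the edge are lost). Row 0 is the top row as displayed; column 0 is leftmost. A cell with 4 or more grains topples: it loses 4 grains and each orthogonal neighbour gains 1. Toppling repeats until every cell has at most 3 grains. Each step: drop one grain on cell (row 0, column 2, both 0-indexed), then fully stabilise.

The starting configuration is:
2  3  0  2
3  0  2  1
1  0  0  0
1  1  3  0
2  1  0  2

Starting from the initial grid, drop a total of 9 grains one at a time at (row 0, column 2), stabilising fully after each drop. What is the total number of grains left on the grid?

k=0  2  3  0  2
3  0  2  1
1  0  0  0
1  1  3  0
2  1  0  2
k=1  2  3  1  2
3  0  2  1
1  0  0  0
1  1  3  0
2  1  0  2
k=2  2  3  2  2
3  0  2  1
1  0  0  0
1  1  3  0
2  1  0  2
k=3  2  3  3  2
3  0  2  1
1  0  0  0
1  1  3  0
2  1  0  2
k=4  3  0  1  3
3  1  3  1
1  0  0  0
1  1  3  0
2  1  0  2
k=5  3  0  2  3
3  1  3  1
1  0  0  0
1  1  3  0
2  1  0  2
k=6  3  0  3  3
3  1  3  1
1  0  0  0
1  1  3  0
2  1  0  2
k=7  3  1  2  0
3  2  0  3
1  0  1  0
1  1  3  0
2  1  0  2
k=8  3  1  3  0
3  2  0  3
1  0  1  0
1  1  3  0
2  1  0  2
k=9  3  2  0  1
3  2  1  3
1  0  1  0
1  1  3  0
2  1  0  2

27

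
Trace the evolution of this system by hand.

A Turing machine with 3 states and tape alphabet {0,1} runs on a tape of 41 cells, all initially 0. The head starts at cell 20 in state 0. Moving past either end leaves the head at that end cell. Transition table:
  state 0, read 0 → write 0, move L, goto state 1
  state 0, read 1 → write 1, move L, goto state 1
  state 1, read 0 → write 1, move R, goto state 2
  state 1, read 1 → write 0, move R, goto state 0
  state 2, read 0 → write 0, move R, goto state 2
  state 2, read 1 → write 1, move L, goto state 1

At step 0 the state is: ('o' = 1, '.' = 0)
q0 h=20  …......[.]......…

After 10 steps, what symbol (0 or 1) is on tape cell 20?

0

[0] q0 h=20  …......[.]......…
[1] q1 h=19  …......[.]......…
[2] q2 h=20  ….....o[.]......…
[3] q2 h=21  …....o.[.]......…
[4] q2 h=22  …...o..[.]......…
[5] q2 h=23  …..o...[.]......…
[6] q2 h=24  ….o....[.]......…
[7] q2 h=25  …o.....[.]......…
[8] q2 h=26  …......[.]......…
[9] q2 h=27  …......[.]......…
[10] q2 h=28  …......[.]......…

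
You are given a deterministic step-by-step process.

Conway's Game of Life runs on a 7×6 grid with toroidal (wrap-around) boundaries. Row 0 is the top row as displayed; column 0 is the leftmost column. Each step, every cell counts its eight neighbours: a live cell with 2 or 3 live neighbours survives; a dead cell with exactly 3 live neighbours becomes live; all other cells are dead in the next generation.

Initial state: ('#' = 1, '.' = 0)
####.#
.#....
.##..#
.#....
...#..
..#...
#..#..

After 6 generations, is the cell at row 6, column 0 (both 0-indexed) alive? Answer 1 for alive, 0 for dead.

t=0: ####.#
.#....
.##..#
.#....
...#..
..#...
#..#..
t=1: ...###
...###
.##...
##....
..#...
..##..
#..###
t=2: ..#...
#....#
.#####
#.....
..##..
.##..#
#.....
t=3: ##...#
#....#
.####.
#....#
#.##..
####..
#.#...
t=4: ......
...#..
.####.
#....#
...##.
#....#
...#..
t=5: ......
...##.
######
##...#
....#.
...#.#
......
t=6: ......
##....
......
......
....#.
....#.
......

0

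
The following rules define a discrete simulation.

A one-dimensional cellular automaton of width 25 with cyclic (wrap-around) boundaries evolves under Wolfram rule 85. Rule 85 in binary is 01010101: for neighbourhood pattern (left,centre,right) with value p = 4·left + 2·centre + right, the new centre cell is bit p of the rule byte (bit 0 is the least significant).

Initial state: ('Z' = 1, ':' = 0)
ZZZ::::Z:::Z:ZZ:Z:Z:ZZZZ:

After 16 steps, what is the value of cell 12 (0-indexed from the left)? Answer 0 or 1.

0

k=0  ZZZ::::Z:::Z:ZZ:Z:Z:ZZZZ:
k=1  ::ZZZZ:ZZZ:Z::Z:Z:Z::::Z:
k=2  Z::::Z:::Z:ZZ:Z:Z:ZZZZ:ZZ
k=3  ZZZZ:ZZZ:Z::Z:Z:Z::::Z:::
k=4  :::Z:::Z:ZZ:Z:Z:ZZZZ:ZZZ:
k=5  ZZ:ZZZ:Z::Z:Z:Z::::Z:::ZZ
k=6  :Z:::Z:ZZ:Z:Z:ZZZZ:ZZZ:::
k=7  :ZZZ:Z::Z:Z:Z::::Z:::ZZZZ
k=8  :::Z:ZZ:Z:Z:ZZZZ:ZZZ::::Z
k=9  ZZ:Z::Z:Z:Z::::Z:::ZZZZ:Z
k=10  :Z:ZZ:Z:Z:ZZZZ:ZZZ::::Z::
k=11  :Z::Z:Z:Z::::Z:::ZZZZ:ZZZ
k=12  :ZZ:Z:Z:ZZZZ:ZZZ::::Z:::Z
k=13  ::Z:Z:Z::::Z:::ZZZZ:ZZZ:Z
k=14  Z:Z:Z:ZZZZ:ZZZ::::Z:::Z:Z
k=15  Z:Z:Z::::Z:::ZZZZ:ZZZ:Z::
k=16  Z:Z:ZZZZ:ZZZ::::Z:::Z:ZZ:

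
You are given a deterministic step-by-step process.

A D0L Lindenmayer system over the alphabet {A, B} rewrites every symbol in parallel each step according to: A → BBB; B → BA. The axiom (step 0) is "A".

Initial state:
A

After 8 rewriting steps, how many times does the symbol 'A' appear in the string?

291

k=0  A
k=1  BBB
k=2  BABABA
k=3  BABBBBABBBBABBB
k=4  BABBBBABABABABBBBABABABABBBBABABA
k=5  BABBBBABABABABBBBABBBBABBBBABBBBABABABABBBBABBBBABBBBABBBBABABABABBBBABBBBABBB
k=6  BABBBBABABABABBBBABBBBABBBBABBBBABABABABBBBABABABABBBBABAB…ABBBBABABABABBBBABBBBABBBBABBBBABABABABBBBABABABABBBBABABA  (len 177)
k=7  BABBBBABABABABBBBABBBBABBBBABBBBABABABABBBBABABABABBBBABAB…BBABBBBABBBBABABABABBBBABBBBABBBBABBBBABABABABBBBABBBBABBB  (len 411)
k=8  BABBBBABABABABBBBABBBBABBBBABBBBABABABABBBBABABABABBBBABAB…ABBBBABABABABBBBABBBBABBBBABBBBABABABABBBBABABABABBBBABABA  (len 942)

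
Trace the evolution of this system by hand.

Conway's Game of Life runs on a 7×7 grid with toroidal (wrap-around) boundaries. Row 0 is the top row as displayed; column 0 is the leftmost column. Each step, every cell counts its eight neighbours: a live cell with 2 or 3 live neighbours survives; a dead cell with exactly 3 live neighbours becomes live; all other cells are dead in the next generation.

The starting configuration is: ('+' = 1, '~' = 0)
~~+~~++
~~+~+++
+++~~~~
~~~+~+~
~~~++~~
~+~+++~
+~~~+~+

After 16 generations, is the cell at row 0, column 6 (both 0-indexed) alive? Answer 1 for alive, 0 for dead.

1

[0] ~~+~~++
~~+~+++
+++~~~~
~~~+~+~
~~~++~~
~+~+++~
+~~~+~+
[1] ~+~~~~~
~~+~+~~
+++~~~~
~+~+~~~
~~~~~~~
+~+~~~+
+++~~~~
[2] +~~+~~~
+~++~~~
+~~~~~~
++~~~~~
+++~~~~
+~+~~~+
~~+~~~+
[3] +~~+~~+
+~++~~+
+~+~~~+
~~+~~~+
~~+~~~~
~~++~~+
~~++~~+
[4] ~~~~++~
~~++~+~
~~+~~+~
+~++~~+
~++~~~~
~+~~~~~
~+~~+++
[5] ~~+~~~~
~~++~++
~~~~~+~
+~~+~~+
~~~+~~~
~+~~~+~
+~~~+~+
[6] +++~+~~
~~+++++
+~++~+~
~~~~+~+
+~+~+~+
+~~~+++
++~~~++
[7] ~~~~~~~
~~~~~~~
+++~~~~
~~+~+~~
~+~~+~~
~~~++~~
~~++~~~
[8] ~~~~~~~
~+~~~~~
~+++~~~
+~+~~~~
~~+~++~
~~~~+~~
~~+++~~
[9] ~~++~~~
~+~~~~~
+~~+~~~
~~~~+~~
~+~~++~
~~+~~~~
~~~++~~
[10] ~~+++~~
~+~+~~~
~~~~~~~
~~~+++~
~~~+++~
~~+~~+~
~~~~+~~
[11] ~~+~+~~
~~~++~~
~~++~~~
~~~+~+~
~~+~~~+
~~~~~+~
~~+~++~
[12] ~~+~~~~
~~~~+~~
~~+~~~~
~~~++~~
~~~~+++
~~~++++
~~~~++~
[13] ~~~+++~
~~~+~~~
~~~~+~~
~~~++~~
~~~~~~+
~~~+~~~
~~~~~~+
[14] ~~~+++~
~~~+~+~
~~~~+~~
~~~+++~
~~~++~~
~~~~~~~
~~~+~+~
[15] ~~++~++
~~~+~+~
~~~~~~~
~~~~~+~
~~~+~+~
~~~+~~~
~~~+~+~
[16] ~~++~++
~~++~++
~~~~+~~
~~~~+~~
~~~~~~~
~~++~~~
~~~+~++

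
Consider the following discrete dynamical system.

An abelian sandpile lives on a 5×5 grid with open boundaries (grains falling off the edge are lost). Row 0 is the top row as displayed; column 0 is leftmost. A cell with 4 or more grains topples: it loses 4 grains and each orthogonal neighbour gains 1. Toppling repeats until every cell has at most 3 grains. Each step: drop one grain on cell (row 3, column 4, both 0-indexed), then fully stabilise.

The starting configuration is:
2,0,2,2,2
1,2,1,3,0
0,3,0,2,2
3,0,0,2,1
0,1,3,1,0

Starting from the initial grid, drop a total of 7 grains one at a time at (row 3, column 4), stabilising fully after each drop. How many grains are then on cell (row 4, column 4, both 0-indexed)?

k=0  2,0,2,2,2
1,2,1,3,0
0,3,0,2,2
3,0,0,2,1
0,1,3,1,0
k=1  2,0,2,2,2
1,2,1,3,0
0,3,0,2,2
3,0,0,2,2
0,1,3,1,0
k=2  2,0,2,2,2
1,2,1,3,0
0,3,0,2,2
3,0,0,2,3
0,1,3,1,0
k=3  2,0,2,2,2
1,2,1,3,0
0,3,0,2,3
3,0,0,3,0
0,1,3,1,1
k=4  2,0,2,2,2
1,2,1,3,0
0,3,0,2,3
3,0,0,3,1
0,1,3,1,1
k=5  2,0,2,2,2
1,2,1,3,0
0,3,0,2,3
3,0,0,3,2
0,1,3,1,1
k=6  2,0,2,2,2
1,2,1,3,0
0,3,0,2,3
3,0,0,3,3
0,1,3,1,1
k=7  2,0,2,3,2
1,2,2,0,2
0,3,1,1,1
3,0,1,1,2
0,1,3,2,2

2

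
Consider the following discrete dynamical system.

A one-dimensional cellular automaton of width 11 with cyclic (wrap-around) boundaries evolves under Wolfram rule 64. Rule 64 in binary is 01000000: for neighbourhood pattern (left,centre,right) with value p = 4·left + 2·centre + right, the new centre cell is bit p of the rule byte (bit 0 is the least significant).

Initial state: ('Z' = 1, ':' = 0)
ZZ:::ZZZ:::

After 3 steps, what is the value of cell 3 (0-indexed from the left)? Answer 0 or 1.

k=0  ZZ:::ZZZ:::
k=1  :Z:::::Z:::
k=2  :::::::::::
k=3  :::::::::::

0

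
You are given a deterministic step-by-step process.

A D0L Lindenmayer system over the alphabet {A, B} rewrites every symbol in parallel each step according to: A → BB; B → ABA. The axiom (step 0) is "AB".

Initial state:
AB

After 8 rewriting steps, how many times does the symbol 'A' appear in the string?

k=0  AB
k=1  BBABA
k=2  ABAABABBABABB
k=3  BBABABBBBABABBABAABABBABABBABAABA
k=4  ABAABABBABABBABAABAABAABABBABABBABAABABBABABBBBABABBABAABABBABABBABAABABBABABBBBABABB
k=5  BBABABBBBABABBABAABABBABABBABAABABBABABBBBABABBBBABABBBBAB…ABAABABBABABBBBABABBABAABABBABABBABAABAABAABABBABABBABAABA  (len 217)
k=6  ABAABABBABABBABAABAABAABABBABABBABAABABBABABBBBABABBABAABA…BABBBBABABBBBABABBBBABABBABAABABBABABBABAABABBABABBBBABABB  (len 557)
k=7  BBABABBBBABABBABAABABBABABBABAABABBABABBBBABABBBBABABBBBAB…ABAABABBABABBBBABABBABAABABBABABBABAABAABAABABBABABBABAABA  (len 1425)
k=8  ABAABABBABABBABAABAABAABABBABABBABAABABBABABBBBABABBABAABA…BABBBBABABBBBABABBBBABABBABAABABBABABBABAABABBABABBBBABABB  (len 3653)

1606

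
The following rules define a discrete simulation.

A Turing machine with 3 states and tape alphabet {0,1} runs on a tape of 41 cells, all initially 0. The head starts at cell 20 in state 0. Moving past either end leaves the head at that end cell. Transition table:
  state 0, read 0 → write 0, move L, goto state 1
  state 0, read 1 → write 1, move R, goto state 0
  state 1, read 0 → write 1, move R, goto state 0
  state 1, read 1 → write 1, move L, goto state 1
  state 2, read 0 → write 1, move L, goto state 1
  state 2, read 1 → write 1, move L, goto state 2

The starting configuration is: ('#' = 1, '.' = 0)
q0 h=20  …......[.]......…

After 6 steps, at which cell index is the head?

20

t=0: q0 h=20  …......[.]......…
t=1: q1 h=19  …......[.]......…
t=2: q0 h=20  ….....#[.]......…
t=3: q1 h=19  …......[#]......…
t=4: q1 h=18  …......[.]#.....…
t=5: q0 h=19  ….....#[#]......…
t=6: q0 h=20  …....##[.]......…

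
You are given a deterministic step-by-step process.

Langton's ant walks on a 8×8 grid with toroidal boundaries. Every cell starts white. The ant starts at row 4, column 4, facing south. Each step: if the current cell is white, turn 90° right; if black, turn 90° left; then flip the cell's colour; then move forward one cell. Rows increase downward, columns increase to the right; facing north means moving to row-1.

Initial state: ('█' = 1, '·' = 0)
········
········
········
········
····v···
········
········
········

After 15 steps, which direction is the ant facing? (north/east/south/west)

[0] ········
········
········
········
····v···
········
········
········
[1] ········
········
········
········
···<█···
········
········
········
[2] ········
········
········
···^····
···██···
········
········
········
[3] ········
········
········
···█>···
···██···
········
········
········
[4] ········
········
········
···██···
···█v···
········
········
········
[5] ········
········
········
···██···
···█·>··
········
········
········
[6] ········
········
········
···██···
···█·█··
·····v··
········
········
[7] ········
········
········
···██···
···█·█··
····<█··
········
········
[8] ········
········
········
···██···
···█^█··
····██··
········
········
[9] ········
········
········
···██···
···██>··
····██··
········
········
[10] ········
········
········
···██^··
···██···
····██··
········
········
[11] ········
········
········
···███>·
···██···
····██··
········
········
[12] ········
········
········
···████·
···██·v·
····██··
········
········
[13] ········
········
········
···████·
···██<█·
····██··
········
········
[14] ········
········
········
···██^█·
···████·
····██··
········
········
[15] ········
········
········
···█<·█·
···████·
····██··
········
········

west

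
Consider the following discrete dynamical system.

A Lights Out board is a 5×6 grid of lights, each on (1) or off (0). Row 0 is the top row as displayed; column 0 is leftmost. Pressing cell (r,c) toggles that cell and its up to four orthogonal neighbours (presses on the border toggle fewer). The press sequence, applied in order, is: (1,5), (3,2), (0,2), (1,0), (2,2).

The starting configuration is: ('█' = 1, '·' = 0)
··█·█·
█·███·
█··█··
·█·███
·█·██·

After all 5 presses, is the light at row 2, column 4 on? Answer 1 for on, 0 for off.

0

t=0: ··█·█·
█·███·
█··█··
·█·███
·█·██·
t=1: ··█·██
█·██·█
█··█·█
·█·███
·█·██·
t=2: ··█·██
█·██·█
█·██·█
··█·██
·████·
t=3: ·█·███
█··█·█
█·██·█
··█·██
·████·
t=4: ██·███
·█·█·█
··██·█
··█·██
·████·
t=5: ██·███
·███·█
·█···█
····██
·████·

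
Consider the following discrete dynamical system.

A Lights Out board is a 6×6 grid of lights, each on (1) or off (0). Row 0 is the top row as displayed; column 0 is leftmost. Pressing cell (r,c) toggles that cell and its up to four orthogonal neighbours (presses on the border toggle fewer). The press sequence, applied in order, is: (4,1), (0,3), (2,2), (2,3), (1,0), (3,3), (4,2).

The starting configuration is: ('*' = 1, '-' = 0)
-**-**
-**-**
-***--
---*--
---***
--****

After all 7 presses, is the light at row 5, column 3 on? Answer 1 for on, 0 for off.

0) -**-**
-**-**
-***--
---*--
---***
--****
1) -**-**
-**-**
-***--
-*-*--
******
-*****
2) -*-*-*
-*****
-***--
-*-*--
******
-*****
3) -*-*-*
-*-***
------
-***--
******
-*****
4) -*-*-*
-*--**
--***-
-**---
******
-*****
5) **-*-*
*---**
*-***-
-**---
******
-*****
6) **-*-*
*---**
*-*-*-
-*-**-
***-**
-*****
7) **-*-*
*---**
*-*-*-
-****-
*--***
-*-***

1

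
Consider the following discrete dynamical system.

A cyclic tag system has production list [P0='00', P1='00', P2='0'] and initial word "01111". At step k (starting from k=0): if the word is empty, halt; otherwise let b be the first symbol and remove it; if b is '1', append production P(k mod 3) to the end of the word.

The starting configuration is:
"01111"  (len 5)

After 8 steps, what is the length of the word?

4

step 0: "01111"  (len 5)
step 1: "1111"  (len 4)
step 2: "11100"  (len 5)
step 3: "11000"  (len 5)
step 4: "100000"  (len 6)
step 5: "0000000"  (len 7)
step 6: "000000"  (len 6)
step 7: "00000"  (len 5)
step 8: "0000"  (len 4)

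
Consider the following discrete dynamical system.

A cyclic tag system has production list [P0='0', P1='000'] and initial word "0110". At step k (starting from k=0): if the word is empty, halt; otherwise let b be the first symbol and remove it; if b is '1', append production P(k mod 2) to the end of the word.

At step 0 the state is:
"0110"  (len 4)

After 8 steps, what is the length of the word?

0

0) "0110"  (len 4)
1) "110"  (len 3)
2) "10000"  (len 5)
3) "00000"  (len 5)
4) "0000"  (len 4)
5) "000"  (len 3)
6) "00"  (len 2)
7) "0"  (len 1)
8) (halted — word empty)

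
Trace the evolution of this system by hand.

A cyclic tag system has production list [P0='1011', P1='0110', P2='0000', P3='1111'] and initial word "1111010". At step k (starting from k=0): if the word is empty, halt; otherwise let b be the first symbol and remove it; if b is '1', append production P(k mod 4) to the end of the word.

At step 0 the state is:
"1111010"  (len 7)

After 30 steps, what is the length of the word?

53

k=0  "1111010"  (len 7)
k=1  "1110101011"  (len 10)
k=2  "1101010110110"  (len 13)
k=3  "1010101101100000"  (len 16)
k=4  "0101011011000001111"  (len 19)
k=5  "101011011000001111"  (len 18)
k=6  "010110110000011110110"  (len 21)
k=7  "10110110000011110110"  (len 20)
k=8  "01101100000111101101111"  (len 23)
k=9  "1101100000111101101111"  (len 22)
k=10  "1011000001111011011110110"  (len 25)
k=11  "0110000011110110111101100000"  (len 28)
k=12  "110000011110110111101100000"  (len 27)
k=13  "100000111101101111011000001011"  (len 30)
k=14  "000001111011011110110000010110110"  (len 33)
k=15  "00001111011011110110000010110110"  (len 32)
k=16  "0001111011011110110000010110110"  (len 31)
k=17  "001111011011110110000010110110"  (len 30)
k=18  "01111011011110110000010110110"  (len 29)
k=19  "1111011011110110000010110110"  (len 28)
k=20  "1110110111101100000101101101111"  (len 31)
k=21  "1101101111011000001011011011111011"  (len 34)
k=22  "1011011110110000010110110111110110110"  (len 37)
k=23  "0110111101100000101101101111101101100000"  (len 40)
k=24  "110111101100000101101101111101101100000"  (len 39)
k=25  "101111011000001011011011111011011000001011"  (len 42)
k=26  "011110110000010110110111110110110000010110110"  (len 45)
k=27  "11110110000010110110111110110110000010110110"  (len 44)
k=28  "11101100000101101101111101101100000101101101111"  (len 47)
k=29  "11011000001011011011111011011000001011011011111011"  (len 50)
k=30  "10110000010110110111110110110000010110110111110110110"  (len 53)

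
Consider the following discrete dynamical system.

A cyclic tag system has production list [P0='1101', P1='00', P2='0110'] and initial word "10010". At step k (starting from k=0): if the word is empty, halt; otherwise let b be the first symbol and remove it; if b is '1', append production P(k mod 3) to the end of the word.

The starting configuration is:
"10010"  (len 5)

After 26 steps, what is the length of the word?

37

k=0  "10010"  (len 5)
k=1  "00101101"  (len 8)
k=2  "0101101"  (len 7)
k=3  "101101"  (len 6)
k=4  "011011101"  (len 9)
k=5  "11011101"  (len 8)
k=6  "10111010110"  (len 11)
k=7  "01110101101101"  (len 14)
k=8  "1110101101101"  (len 13)
k=9  "1101011011010110"  (len 16)
k=10  "1010110110101101101"  (len 19)
k=11  "01011011010110110100"  (len 20)
k=12  "1011011010110110100"  (len 19)
k=13  "0110110101101101001101"  (len 22)
k=14  "110110101101101001101"  (len 21)
k=15  "101101011011010011010110"  (len 24)
k=16  "011010110110100110101101101"  (len 27)
k=17  "11010110110100110101101101"  (len 26)
k=18  "10101101101001101011011010110"  (len 29)
k=19  "01011011010011010110110101101101"  (len 32)
k=20  "1011011010011010110110101101101"  (len 31)
k=21  "0110110100110101101101011011010110"  (len 34)
k=22  "110110100110101101101011011010110"  (len 33)
k=23  "1011010011010110110101101101011000"  (len 34)
k=24  "0110100110101101101011011010110000110"  (len 37)
k=25  "110100110101101101011011010110000110"  (len 36)
k=26  "1010011010110110101101101011000011000"  (len 37)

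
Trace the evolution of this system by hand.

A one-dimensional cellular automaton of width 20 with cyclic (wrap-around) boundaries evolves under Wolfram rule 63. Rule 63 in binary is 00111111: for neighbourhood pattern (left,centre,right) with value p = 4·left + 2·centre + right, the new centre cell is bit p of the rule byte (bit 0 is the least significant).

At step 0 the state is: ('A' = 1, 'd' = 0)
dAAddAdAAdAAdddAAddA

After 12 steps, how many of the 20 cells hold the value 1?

0) dAAddAdAAdAAdddAAddA
1) AAdAAAAAdAAdAAAAdAAA
2) ddAAddddAAdAAdddAAdd
3) AAAdAAAAAdAAdAAAAdAA
4) dddAAddddAAdAAdddAAd
5) AAAAdAAAAAdAAdAAAAdA
6) ddddAAddddAAdAAdddAA
7) AAAAAdAAAAAdAAdAAAAd
8) AddddAAddddAAdAAdddA
9) dAAAAAdAAAAAdAAdAAAA
10) AAddddAAddddAAdAAddd
11) AdAAAAAdAAAAAdAAdAAA
12) dAAddddAAddddAAdAAdd

8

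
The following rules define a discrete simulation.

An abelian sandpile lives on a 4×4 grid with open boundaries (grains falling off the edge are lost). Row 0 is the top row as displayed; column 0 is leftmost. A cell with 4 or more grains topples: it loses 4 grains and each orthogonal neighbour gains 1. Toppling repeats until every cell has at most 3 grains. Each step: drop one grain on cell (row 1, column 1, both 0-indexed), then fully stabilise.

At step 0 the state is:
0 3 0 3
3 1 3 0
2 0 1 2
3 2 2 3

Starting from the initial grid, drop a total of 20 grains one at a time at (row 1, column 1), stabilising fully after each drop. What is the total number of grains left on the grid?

27

[0] 0 3 0 3
3 1 3 0
2 0 1 2
3 2 2 3
[1] 0 3 0 3
3 2 3 0
2 0 1 2
3 2 2 3
[2] 0 3 0 3
3 3 3 0
2 0 1 2
3 2 2 3
[3] 2 0 2 3
0 3 0 1
3 1 2 2
3 2 2 3
[4] 2 1 2 3
1 0 1 1
3 2 2 2
3 2 2 3
[5] 2 1 2 3
1 1 1 1
3 2 2 2
3 2 2 3
[6] 2 1 2 3
1 2 1 1
3 2 2 2
3 2 2 3
[7] 2 1 2 3
1 3 1 1
3 2 2 2
3 2 2 3
[8] 2 2 2 3
2 0 2 1
3 3 2 2
3 2 2 3
[9] 2 2 2 3
2 1 2 1
3 3 2 2
3 2 2 3
[10] 2 2 2 3
2 2 2 1
3 3 2 2
3 2 2 3
[11] 2 2 2 3
2 3 2 1
3 3 2 2
3 2 2 3
[12] 3 3 2 3
0 2 3 1
2 2 3 2
1 0 3 3
[13] 3 3 2 3
0 3 3 1
2 2 3 2
1 0 3 3
[14] 0 2 1 1
2 3 3 0
3 0 3 1
1 2 1 1
[15] 0 3 2 1
3 1 1 1
3 2 0 2
1 2 2 1
[16] 0 3 2 1
3 2 1 1
3 2 0 2
1 2 2 1
[17] 0 3 2 1
3 3 1 1
3 2 0 2
1 2 2 1
[18] 2 0 3 1
1 3 2 1
1 0 1 2
2 3 2 1
[19] 2 1 3 1
2 0 3 1
1 1 1 2
2 3 2 1
[20] 2 1 3 1
2 1 3 1
1 1 1 2
2 3 2 1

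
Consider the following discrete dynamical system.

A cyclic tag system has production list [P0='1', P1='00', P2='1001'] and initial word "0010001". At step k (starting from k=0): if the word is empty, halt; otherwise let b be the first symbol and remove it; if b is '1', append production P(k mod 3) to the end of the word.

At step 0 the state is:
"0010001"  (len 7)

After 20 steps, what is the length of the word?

k=0  "0010001"  (len 7)
k=1  "010001"  (len 6)
k=2  "10001"  (len 5)
k=3  "00011001"  (len 8)
k=4  "0011001"  (len 7)
k=5  "011001"  (len 6)
k=6  "11001"  (len 5)
k=7  "10011"  (len 5)
k=8  "001100"  (len 6)
k=9  "01100"  (len 5)
k=10  "1100"  (len 4)
k=11  "10000"  (len 5)
k=12  "00001001"  (len 8)
k=13  "0001001"  (len 7)
k=14  "001001"  (len 6)
k=15  "01001"  (len 5)
k=16  "1001"  (len 4)
k=17  "00100"  (len 5)
k=18  "0100"  (len 4)
k=19  "100"  (len 3)
k=20  "0000"  (len 4)

4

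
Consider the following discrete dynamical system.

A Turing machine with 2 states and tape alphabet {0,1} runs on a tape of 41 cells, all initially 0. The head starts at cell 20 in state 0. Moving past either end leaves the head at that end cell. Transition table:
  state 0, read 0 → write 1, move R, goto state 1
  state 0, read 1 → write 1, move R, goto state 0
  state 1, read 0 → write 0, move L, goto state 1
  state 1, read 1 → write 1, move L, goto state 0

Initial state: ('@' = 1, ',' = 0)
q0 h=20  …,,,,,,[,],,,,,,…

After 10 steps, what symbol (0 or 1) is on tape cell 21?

1

t=0: q0 h=20  …,,,,,,[,],,,,,,…
t=1: q1 h=21  …,,,,,@[,],,,,,,…
t=2: q1 h=20  …,,,,,,[@],,,,,,…
t=3: q0 h=19  …,,,,,,[,]@,,,,,…
t=4: q1 h=20  …,,,,,@[@],,,,,,…
t=5: q0 h=19  …,,,,,,[@]@,,,,,…
t=6: q0 h=20  …,,,,,@[@],,,,,,…
t=7: q0 h=21  …,,,,@@[,],,,,,,…
t=8: q1 h=22  …,,,@@@[,],,,,,,…
t=9: q1 h=21  …,,,,@@[@],,,,,,…
t=10: q0 h=20  …,,,,,@[@]@,,,,,…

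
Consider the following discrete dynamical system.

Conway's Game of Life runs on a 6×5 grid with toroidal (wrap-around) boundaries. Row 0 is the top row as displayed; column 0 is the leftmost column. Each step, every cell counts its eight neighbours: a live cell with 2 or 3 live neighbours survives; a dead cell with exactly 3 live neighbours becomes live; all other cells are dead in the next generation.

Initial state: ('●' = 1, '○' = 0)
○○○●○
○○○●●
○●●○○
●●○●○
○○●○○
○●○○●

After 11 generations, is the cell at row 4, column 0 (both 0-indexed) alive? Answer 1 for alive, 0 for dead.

[0] ○○○●○
○○○●●
○●●○○
●●○●○
○○●○○
○●○○●
[1] ●○●●○
○○○●●
○●○○○
●○○●○
○○●●●
○○●●○
[2] ○●○○○
●●○●●
●○●●○
●●○●○
○●○○○
○○○○○
[3] ○●●○●
○○○●○
○○○○○
●○○●○
●●●○○
○○○○○
[4] ○○●●○
○○●●○
○○○○●
●○●○●
●●●○●
○○○●○
[5] ○○○○●
○○●○●
●●●○●
○○●○○
○○●○○
●○○○○
[6] ●○○●●
○○●○●
●○●○●
●○●○○
○●○○○
○○○○○
[7] ●○○●●
○○●○○
●○●○●
●○●●●
○●○○○
●○○○●
[8] ●●○●○
○○●○○
●○●○○
○○●○○
○●●○○
○●○●○
[9] ●●○●●
●○●●●
○○●●○
○○●●○
○●○●○
○○○●●
[10] ○●○○○
○○○○○
○○○○○
○●○○●
○○○○○
○●○○○
[11] ○○○○○
○○○○○
○○○○○
○○○○○
●○○○○
○○○○○

1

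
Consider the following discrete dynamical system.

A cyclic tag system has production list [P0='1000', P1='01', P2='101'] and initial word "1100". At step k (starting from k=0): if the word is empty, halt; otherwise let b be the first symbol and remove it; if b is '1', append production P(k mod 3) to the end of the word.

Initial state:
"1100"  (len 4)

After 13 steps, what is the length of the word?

10

[0] "1100"  (len 4)
[1] "1001000"  (len 7)
[2] "00100001"  (len 8)
[3] "0100001"  (len 7)
[4] "100001"  (len 6)
[5] "0000101"  (len 7)
[6] "000101"  (len 6)
[7] "00101"  (len 5)
[8] "0101"  (len 4)
[9] "101"  (len 3)
[10] "011000"  (len 6)
[11] "11000"  (len 5)
[12] "1000101"  (len 7)
[13] "0001011000"  (len 10)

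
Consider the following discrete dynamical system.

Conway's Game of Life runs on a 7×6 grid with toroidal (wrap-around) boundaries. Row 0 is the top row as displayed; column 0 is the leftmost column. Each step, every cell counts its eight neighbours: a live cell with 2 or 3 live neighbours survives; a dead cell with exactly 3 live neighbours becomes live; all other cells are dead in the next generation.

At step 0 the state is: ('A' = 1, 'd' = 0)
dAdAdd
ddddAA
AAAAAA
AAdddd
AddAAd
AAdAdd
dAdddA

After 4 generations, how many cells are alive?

0) dAdAdd
ddddAA
AAAAAA
AAdddd
AddAAd
AAdAdd
dAdddA
1) ddAddA
dddddd
ddAAdd
dddddd
dddAAd
dAdAdd
dAddAd
2) dddddd
ddAAdd
dddddd
ddAdAd
ddAAAd
dddAdd
AAdAAd
3) dAddAd
dddddd
ddAddd
ddAdAd
ddAdAd
dAdddA
ddAAAd
4) ddAdAd
dddddd
dddAdd
dAAddd
dAAdAA
dAdddA
AAAAAA

17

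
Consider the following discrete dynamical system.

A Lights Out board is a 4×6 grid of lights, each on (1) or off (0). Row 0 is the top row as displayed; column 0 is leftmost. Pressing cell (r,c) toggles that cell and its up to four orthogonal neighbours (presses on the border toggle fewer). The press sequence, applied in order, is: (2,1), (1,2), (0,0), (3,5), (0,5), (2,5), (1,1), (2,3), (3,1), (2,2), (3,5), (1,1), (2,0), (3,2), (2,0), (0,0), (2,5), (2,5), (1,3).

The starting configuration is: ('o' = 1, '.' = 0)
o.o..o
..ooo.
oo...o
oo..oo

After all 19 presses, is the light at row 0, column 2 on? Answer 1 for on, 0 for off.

0

k=0  o.o..o
..ooo.
oo...o
oo..oo
k=1  o.o..o
.oooo.
..o..o
o...oo
k=2  o....o
....o.
.....o
o...oo
k=3  .o...o
o...o.
.....o
o...oo
k=4  .o...o
o...o.
......
o.....
k=5  .o..o.
o...oo
......
o.....
k=6  .o..o.
o...o.
....oo
o....o
k=7  ....o.
.oo.o.
.o..oo
o....o
k=8  ....o.
.oooo.
.ooo.o
o..o.o
k=9  ....o.
.oooo.
..oo.o
.ooo.o
k=10  ....o.
.o.oo.
.o...o
.o.o.o
k=11  ....o.
.o.oo.
.o....
.o.oo.
k=12  .o..o.
o.ooo.
......
.o.oo.
k=13  .o..o.
..ooo.
oo....
oo.oo.
k=14  .o..o.
..ooo.
ooo...
o.o.o.
k=15  .o..o.
o.ooo.
..o...
..o.o.
k=16  o...o.
..ooo.
..o...
..o.o.
k=17  o...o.
..oooo
..o.oo
..o.oo
k=18  o...o.
..ooo.
..o...
..o.o.
k=19  o..oo.
......
..oo..
..o.o.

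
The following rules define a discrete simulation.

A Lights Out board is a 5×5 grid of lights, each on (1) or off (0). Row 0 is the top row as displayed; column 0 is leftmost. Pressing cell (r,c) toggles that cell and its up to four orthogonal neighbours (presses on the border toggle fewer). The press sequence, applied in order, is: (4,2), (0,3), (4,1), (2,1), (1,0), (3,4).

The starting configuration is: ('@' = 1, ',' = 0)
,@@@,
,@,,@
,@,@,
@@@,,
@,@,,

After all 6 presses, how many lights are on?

17

gen 0: ,@@@,
,@,,@
,@,@,
@@@,,
@,@,,
gen 1: ,@@@,
,@,,@
,@,@,
@@,,,
@@,@,
gen 2: ,@,,@
,@,@@
,@,@,
@@,,,
@@,@,
gen 3: ,@,,@
,@,@@
,@,@,
@,,,,
,,@@,
gen 4: ,@,,@
,,,@@
@,@@,
@@,,,
,,@@,
gen 5: @@,,@
@@,@@
,,@@,
@@,,,
,,@@,
gen 6: @@,,@
@@,@@
,,@@@
@@,@@
,,@@@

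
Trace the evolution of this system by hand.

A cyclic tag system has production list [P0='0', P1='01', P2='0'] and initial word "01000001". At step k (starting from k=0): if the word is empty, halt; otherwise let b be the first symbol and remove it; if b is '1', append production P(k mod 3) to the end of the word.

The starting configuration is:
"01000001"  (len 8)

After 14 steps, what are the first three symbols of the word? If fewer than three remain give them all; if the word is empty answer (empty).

(empty)

gen 0: "01000001"  (len 8)
gen 1: "1000001"  (len 7)
gen 2: "00000101"  (len 8)
gen 3: "0000101"  (len 7)
gen 4: "000101"  (len 6)
gen 5: "00101"  (len 5)
gen 6: "0101"  (len 4)
gen 7: "101"  (len 3)
gen 8: "0101"  (len 4)
gen 9: "101"  (len 3)
gen 10: "010"  (len 3)
gen 11: "10"  (len 2)
gen 12: "00"  (len 2)
gen 13: "0"  (len 1)
gen 14: (halted — word empty)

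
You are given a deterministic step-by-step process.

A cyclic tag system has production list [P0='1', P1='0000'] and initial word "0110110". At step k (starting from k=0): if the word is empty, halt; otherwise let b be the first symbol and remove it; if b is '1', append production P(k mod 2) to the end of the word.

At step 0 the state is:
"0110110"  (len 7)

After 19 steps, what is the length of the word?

3

0) "0110110"  (len 7)
1) "110110"  (len 6)
2) "101100000"  (len 9)
3) "011000001"  (len 9)
4) "11000001"  (len 8)
5) "10000011"  (len 8)
6) "00000110000"  (len 11)
7) "0000110000"  (len 10)
8) "000110000"  (len 9)
9) "00110000"  (len 8)
10) "0110000"  (len 7)
11) "110000"  (len 6)
12) "100000000"  (len 9)
13) "000000001"  (len 9)
14) "00000001"  (len 8)
15) "0000001"  (len 7)
16) "000001"  (len 6)
17) "00001"  (len 5)
18) "0001"  (len 4)
19) "001"  (len 3)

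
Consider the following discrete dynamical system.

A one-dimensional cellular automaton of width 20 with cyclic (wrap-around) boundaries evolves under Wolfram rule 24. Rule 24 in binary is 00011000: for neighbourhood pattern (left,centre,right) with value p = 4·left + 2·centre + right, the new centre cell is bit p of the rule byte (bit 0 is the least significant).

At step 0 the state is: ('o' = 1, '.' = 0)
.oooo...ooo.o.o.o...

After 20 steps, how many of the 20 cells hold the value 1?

4

step 0: .oooo...ooo.o.o.o...
step 1: .o...o..o........o..
step 2: ..o...o..o........o.
step 3: ...o...o..o........o
step 4: o...o...o..o........
step 5: .o...o...o..o.......
step 6: ..o...o...o..o......
step 7: ...o...o...o..o.....
step 8: ....o...o...o..o....
step 9: .....o...o...o..o...
step 10: ......o...o...o..o..
step 11: .......o...o...o..o.
step 12: ........o...o...o..o
step 13: o........o...o...o..
step 14: .o........o...o...o.
step 15: ..o........o...o...o
step 16: o..o........o...o...
step 17: .o..o........o...o..
step 18: ..o..o........o...o.
step 19: ...o..o........o...o
step 20: o...o..o........o...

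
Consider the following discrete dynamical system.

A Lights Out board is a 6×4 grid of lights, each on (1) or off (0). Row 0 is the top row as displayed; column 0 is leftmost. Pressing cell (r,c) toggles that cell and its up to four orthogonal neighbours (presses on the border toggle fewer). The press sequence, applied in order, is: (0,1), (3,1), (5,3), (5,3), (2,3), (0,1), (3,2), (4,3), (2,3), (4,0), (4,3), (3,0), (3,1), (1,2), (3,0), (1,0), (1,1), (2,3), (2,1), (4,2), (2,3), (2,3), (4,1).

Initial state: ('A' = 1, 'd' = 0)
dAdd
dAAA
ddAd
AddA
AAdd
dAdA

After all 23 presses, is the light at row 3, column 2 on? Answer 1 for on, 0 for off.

0

k=0  dAdd
dAAA
ddAd
AddA
AAdd
dAdA
k=1  AdAd
ddAA
ddAd
AddA
AAdd
dAdA
k=2  AdAd
ddAA
dAAd
dAAA
Addd
dAdA
k=3  AdAd
ddAA
dAAd
dAAA
AddA
dAAd
k=4  AdAd
ddAA
dAAd
dAAA
Addd
dAdA
k=5  AdAd
ddAd
dAdA
dAAd
Addd
dAdA
k=6  dAdd
dAAd
dAdA
dAAd
Addd
dAdA
k=7  dAdd
dAAd
dAAA
dddA
AdAd
dAdA
k=8  dAdd
dAAd
dAAA
dddd
AddA
dAdd
k=9  dAdd
dAAA
dAdd
dddA
AddA
dAdd
k=10  dAdd
dAAA
dAdd
AddA
dAdA
AAdd
k=11  dAdd
dAAA
dAdd
Addd
dAAd
AAdA
k=12  dAdd
dAAA
AAdd
dAdd
AAAd
AAdA
k=13  dAdd
dAAA
Addd
AdAd
AdAd
AAdA
k=14  dAAd
dddd
AdAd
AdAd
AdAd
AAdA
k=15  dAAd
dddd
ddAd
dAAd
ddAd
AAdA
k=16  AAAd
AAdd
AdAd
dAAd
ddAd
AAdA
k=17  AdAd
ddAd
AAAd
dAAd
ddAd
AAdA
k=18  AdAd
ddAA
AAdA
dAAA
ddAd
AAdA
k=19  AdAd
dAAA
ddAA
ddAA
ddAd
AAdA
k=20  AdAd
dAAA
ddAA
dddA
dAdA
AAAA
k=21  AdAd
dAAd
dddd
dddd
dAdA
AAAA
k=22  AdAd
dAAA
ddAA
dddA
dAdA
AAAA
k=23  AdAd
dAAA
ddAA
dAdA
AdAA
AdAA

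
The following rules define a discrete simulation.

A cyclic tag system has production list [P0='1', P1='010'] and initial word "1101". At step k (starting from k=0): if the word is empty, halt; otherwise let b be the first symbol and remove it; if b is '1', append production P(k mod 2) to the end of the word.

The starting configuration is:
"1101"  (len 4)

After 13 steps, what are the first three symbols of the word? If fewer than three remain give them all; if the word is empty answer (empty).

010

k=0  "1101"  (len 4)
k=1  "1011"  (len 4)
k=2  "011010"  (len 6)
k=3  "11010"  (len 5)
k=4  "1010010"  (len 7)
k=5  "0100101"  (len 7)
k=6  "100101"  (len 6)
k=7  "001011"  (len 6)
k=8  "01011"  (len 5)
k=9  "1011"  (len 4)
k=10  "011010"  (len 6)
k=11  "11010"  (len 5)
k=12  "1010010"  (len 7)
k=13  "0100101"  (len 7)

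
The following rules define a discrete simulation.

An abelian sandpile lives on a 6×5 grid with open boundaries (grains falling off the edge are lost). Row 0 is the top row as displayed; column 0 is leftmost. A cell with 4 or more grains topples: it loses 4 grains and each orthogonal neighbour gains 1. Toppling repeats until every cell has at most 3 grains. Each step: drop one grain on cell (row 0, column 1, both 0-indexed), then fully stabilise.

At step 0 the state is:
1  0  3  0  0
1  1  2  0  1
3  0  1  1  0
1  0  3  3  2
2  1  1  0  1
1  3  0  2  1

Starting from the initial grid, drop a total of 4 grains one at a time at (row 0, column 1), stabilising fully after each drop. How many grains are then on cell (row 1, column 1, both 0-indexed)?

2

t=0: 1  0  3  0  0
1  1  2  0  1
3  0  1  1  0
1  0  3  3  2
2  1  1  0  1
1  3  0  2  1
t=1: 1  1  3  0  0
1  1  2  0  1
3  0  1  1  0
1  0  3  3  2
2  1  1  0  1
1  3  0  2  1
t=2: 1  2  3  0  0
1  1  2  0  1
3  0  1  1  0
1  0  3  3  2
2  1  1  0  1
1  3  0  2  1
t=3: 1  3  3  0  0
1  1  2  0  1
3  0  1  1  0
1  0  3  3  2
2  1  1  0  1
1  3  0  2  1
t=4: 2  1  0  1  0
1  2  3  0  1
3  0  1  1  0
1  0  3  3  2
2  1  1  0  1
1  3  0  2  1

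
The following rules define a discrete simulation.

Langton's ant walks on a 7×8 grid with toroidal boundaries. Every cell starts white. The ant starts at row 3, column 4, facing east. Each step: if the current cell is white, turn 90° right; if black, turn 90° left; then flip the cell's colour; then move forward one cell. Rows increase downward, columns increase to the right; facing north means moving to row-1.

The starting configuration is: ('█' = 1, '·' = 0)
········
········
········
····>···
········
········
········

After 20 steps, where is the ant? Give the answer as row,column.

gen 0: ········
········
········
····>···
········
········
········
gen 1: ········
········
········
····█···
····v···
········
········
gen 2: ········
········
········
····█···
···<█···
········
········
gen 3: ········
········
········
···^█···
···██···
········
········
gen 4: ········
········
········
···█>···
···██···
········
········
gen 5: ········
········
····^···
···█····
···██···
········
········
gen 6: ········
········
····█>··
···█····
···██···
········
········
gen 7: ········
········
····██··
···█·v··
···██···
········
········
gen 8: ········
········
····██··
···█<█··
···██···
········
········
gen 9: ········
········
····^█··
···███··
···██···
········
········
gen 10: ········
········
···<·█··
···███··
···██···
········
········
gen 11: ········
···^····
···█·█··
···███··
···██···
········
········
gen 12: ········
···█>···
···█·█··
···███··
···██···
········
········
gen 13: ········
···██···
···█v█··
···███··
···██···
········
········
gen 14: ········
···██···
···<██··
···███··
···██···
········
········
gen 15: ········
···██···
····██··
···v██··
···██···
········
········
gen 16: ········
···██···
····██··
····>█··
···██···
········
········
gen 17: ········
···██···
····^█··
·····█··
···██···
········
········
gen 18: ········
···██···
···<·█··
·····█··
···██···
········
········
gen 19: ········
···^█···
···█·█··
·····█··
···██···
········
········
gen 20: ········
··<·█···
···█·█··
·····█··
···██···
········
········

1,2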